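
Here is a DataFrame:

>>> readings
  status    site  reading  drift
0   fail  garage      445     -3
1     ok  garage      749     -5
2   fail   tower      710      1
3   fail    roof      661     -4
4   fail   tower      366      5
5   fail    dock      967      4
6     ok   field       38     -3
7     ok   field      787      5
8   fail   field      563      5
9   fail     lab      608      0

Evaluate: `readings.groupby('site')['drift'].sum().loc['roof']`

group by site, sum of drift:
site
dock      4
field     7
garage   -8
lab       0
roof     -4
tower     6
Name: drift, dtype: int64

-4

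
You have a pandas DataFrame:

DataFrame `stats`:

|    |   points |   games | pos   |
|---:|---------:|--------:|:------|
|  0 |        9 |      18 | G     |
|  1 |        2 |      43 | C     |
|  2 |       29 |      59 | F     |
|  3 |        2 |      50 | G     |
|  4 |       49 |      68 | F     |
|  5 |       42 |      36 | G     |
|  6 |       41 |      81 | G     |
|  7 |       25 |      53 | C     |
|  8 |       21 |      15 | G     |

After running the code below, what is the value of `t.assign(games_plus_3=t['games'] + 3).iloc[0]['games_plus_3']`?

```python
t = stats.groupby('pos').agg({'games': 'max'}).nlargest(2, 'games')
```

group by pos, max of games:
     games
pos       
C       53
F       68
G       81
take 2 rows with largest games:
     games
pos       
G       81
F       68
add column games_plus_3 = t['games'] + 3:
     games  games_plus_3
pos                     
G       81            84
F       68            71

84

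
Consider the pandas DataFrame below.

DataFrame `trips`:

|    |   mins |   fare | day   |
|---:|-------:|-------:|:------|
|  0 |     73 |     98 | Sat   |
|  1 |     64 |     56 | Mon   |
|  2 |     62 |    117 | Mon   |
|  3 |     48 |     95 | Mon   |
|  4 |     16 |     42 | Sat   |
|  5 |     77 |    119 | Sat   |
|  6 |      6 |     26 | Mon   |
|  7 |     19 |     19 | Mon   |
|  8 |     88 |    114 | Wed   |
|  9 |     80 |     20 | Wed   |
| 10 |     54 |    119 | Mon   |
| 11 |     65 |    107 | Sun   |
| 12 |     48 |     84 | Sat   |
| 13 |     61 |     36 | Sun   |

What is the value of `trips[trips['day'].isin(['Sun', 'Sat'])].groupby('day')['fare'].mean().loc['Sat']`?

filter rows where day in ['Sun', 'Sat']:
    mins  fare  day
0     73    98  Sat
4     16    42  Sat
5     77   119  Sat
11    65   107  Sun
12    48    84  Sat
13    61    36  Sun
group by day, mean of fare:
day
Sat    85.75
Sun    71.50
Name: fare, dtype: float64
The value at index 'Sat' is 85.75.

85.75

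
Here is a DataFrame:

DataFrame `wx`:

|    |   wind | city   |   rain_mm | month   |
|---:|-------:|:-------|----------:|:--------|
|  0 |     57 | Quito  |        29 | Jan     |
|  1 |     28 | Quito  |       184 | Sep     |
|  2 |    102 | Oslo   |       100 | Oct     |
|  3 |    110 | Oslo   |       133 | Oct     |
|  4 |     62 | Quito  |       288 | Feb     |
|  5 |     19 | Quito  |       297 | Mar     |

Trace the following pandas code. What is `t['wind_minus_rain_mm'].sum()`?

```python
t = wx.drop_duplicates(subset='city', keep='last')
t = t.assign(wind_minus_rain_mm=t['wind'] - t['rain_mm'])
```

drop duplicate city (keep=last):
   wind   city  rain_mm month
3   110   Oslo      133   Oct
5    19  Quito      297   Mar
add column wind_minus_rain_mm = t['wind'] - t['rain_mm']:
   wind   city  rain_mm month  wind_minus_rain_mm
3   110   Oslo      133   Oct                 -23
5    19  Quito      297   Mar                -278
Then the sum of column 'wind_minus_rain_mm': -301

-301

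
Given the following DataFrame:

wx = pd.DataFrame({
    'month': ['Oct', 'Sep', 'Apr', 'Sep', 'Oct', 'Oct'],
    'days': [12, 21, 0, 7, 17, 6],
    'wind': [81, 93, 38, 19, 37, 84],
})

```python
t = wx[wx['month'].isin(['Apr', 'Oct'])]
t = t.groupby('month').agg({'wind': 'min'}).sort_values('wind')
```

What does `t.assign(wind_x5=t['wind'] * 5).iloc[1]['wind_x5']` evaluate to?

filter rows where month in ['Apr', 'Oct']:
  month  days  wind
0   Oct    12    81
2   Apr     0    38
4   Oct    17    37
5   Oct     6    84
group by month, min of wind:
       wind
month      
Apr      38
Oct      37
sort by wind:
       wind
month      
Oct      37
Apr      38
add column wind_x5 = t['wind'] * 5:
       wind  wind_x5
month               
Oct      37      185
Apr      38      190
Taking the value at position 1, column 'wind_x5' gives 190.

190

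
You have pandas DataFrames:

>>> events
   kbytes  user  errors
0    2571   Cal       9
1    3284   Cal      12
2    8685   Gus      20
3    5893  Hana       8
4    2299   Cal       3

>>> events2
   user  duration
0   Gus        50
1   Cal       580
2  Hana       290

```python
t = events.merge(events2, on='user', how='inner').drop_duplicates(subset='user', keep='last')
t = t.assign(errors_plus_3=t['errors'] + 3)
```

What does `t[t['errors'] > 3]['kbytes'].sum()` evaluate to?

14578

merge on 'user' (how='inner') → 5 rows:
   kbytes  user  errors  duration
0    2571   Cal       9       580
1    3284   Cal      12       580
2    8685   Gus      20        50
3    5893  Hana       8       290
4    2299   Cal       3       580
drop duplicate user (keep=last):
   kbytes  user  errors  duration
2    8685   Gus      20        50
3    5893  Hana       8       290
4    2299   Cal       3       580
add column errors_plus_3 = t['errors'] + 3:
   kbytes  user  errors  duration  errors_plus_3
2    8685   Gus      20        50             23
3    5893  Hana       8       290             11
4    2299   Cal       3       580              6
filter rows where errors > 3:
   kbytes  user  errors  duration  errors_plus_3
2    8685   Gus      20        50             23
3    5893  Hana       8       290             11
Taking the sum of column 'kbytes' gives 14578.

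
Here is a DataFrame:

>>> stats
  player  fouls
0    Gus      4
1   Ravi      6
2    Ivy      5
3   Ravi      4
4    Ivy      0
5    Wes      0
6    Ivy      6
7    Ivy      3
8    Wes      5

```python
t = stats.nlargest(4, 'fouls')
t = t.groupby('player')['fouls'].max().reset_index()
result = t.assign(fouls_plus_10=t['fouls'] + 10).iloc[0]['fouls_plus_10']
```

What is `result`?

take 4 rows with largest fouls:
  player  fouls
1   Ravi      6
6    Ivy      6
2    Ivy      5
8    Wes      5
group by player, max of fouls:
player
Ivy     6
Ravi    6
Wes     5
Name: fouls, dtype: int64
reset_index():
  player  fouls
0    Ivy      6
1   Ravi      6
2    Wes      5
add column fouls_plus_10 = t['fouls'] + 10:
  player  fouls  fouls_plus_10
0    Ivy      6             16
1   Ravi      6             16
2    Wes      5             15
Taking the value at position 0, column 'fouls_plus_10' gives 16.

16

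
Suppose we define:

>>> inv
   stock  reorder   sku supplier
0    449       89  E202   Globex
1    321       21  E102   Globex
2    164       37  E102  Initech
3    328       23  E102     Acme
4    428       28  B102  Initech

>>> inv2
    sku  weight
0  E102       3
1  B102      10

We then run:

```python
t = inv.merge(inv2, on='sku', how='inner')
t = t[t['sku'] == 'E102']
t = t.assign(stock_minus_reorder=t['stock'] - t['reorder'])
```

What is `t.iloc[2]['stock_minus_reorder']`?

merge on 'sku' (how='inner') → 4 rows:
   stock  reorder   sku supplier  weight
0    321       21  E102   Globex       3
1    164       37  E102  Initech       3
2    328       23  E102     Acme       3
3    428       28  B102  Initech      10
filter rows where sku == 'E102':
   stock  reorder   sku supplier  weight
0    321       21  E102   Globex       3
1    164       37  E102  Initech       3
2    328       23  E102     Acme       3
add column stock_minus_reorder = t['stock'] - t['reorder']:
   stock  reorder   sku supplier  weight  stock_minus_reorder
0    321       21  E102   Globex       3                  300
1    164       37  E102  Initech       3                  127
2    328       23  E102     Acme       3                  305

305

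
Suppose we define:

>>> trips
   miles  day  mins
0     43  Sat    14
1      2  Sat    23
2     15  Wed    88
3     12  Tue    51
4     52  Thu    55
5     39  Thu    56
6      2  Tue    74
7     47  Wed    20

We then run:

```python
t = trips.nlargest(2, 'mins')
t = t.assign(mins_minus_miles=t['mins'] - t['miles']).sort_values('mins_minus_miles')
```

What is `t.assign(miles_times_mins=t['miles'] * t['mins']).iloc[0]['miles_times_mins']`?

take 2 rows with largest mins:
   miles  day  mins
2     15  Wed    88
6      2  Tue    74
add column mins_minus_miles = t['mins'] - t['miles']:
   miles  day  mins  mins_minus_miles
2     15  Wed    88                73
6      2  Tue    74                72
sort by mins_minus_miles:
   miles  day  mins  mins_minus_miles
6      2  Tue    74                72
2     15  Wed    88                73
add column miles_times_mins = t['miles'] * t['mins']:
   miles  day  mins  mins_minus_miles  miles_times_mins
6      2  Tue    74                72               148
2     15  Wed    88                73              1320
Then the value at position 0, column 'miles_times_mins': 148

148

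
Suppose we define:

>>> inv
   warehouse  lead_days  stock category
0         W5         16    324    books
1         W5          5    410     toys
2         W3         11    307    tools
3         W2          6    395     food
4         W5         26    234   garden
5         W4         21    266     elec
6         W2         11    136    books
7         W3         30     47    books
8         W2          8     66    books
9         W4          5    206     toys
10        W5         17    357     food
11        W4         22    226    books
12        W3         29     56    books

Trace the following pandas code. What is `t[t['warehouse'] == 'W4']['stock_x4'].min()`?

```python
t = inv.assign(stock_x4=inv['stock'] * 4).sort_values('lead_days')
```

add column stock_x4 = inv['stock'] * 4:
   warehouse  lead_days  stock category  stock_x4
0         W5         16    324    books      1296
1         W5          5    410     toys      1640
2         W3         11    307    tools      1228
3         W2          6    395     food      1580
4         W5         26    234   garden       936
5         W4         21    266     elec      1064
6         W2         11    136    books       544
7         W3         30     47    books       188
8         W2          8     66    books       264
9         W4          5    206     toys       824
10        W5         17    357     food      1428
11        W4         22    226    books       904
12        W3         29     56    books       224
sort by lead_days:
   warehouse  lead_days  stock category  stock_x4
1         W5          5    410     toys      1640
9         W4          5    206     toys       824
3         W2          6    395     food      1580
8         W2          8     66    books       264
2         W3         11    307    tools      1228
6         W2         11    136    books       544
0         W5         16    324    books      1296
10        W5         17    357     food      1428
5         W4         21    266     elec      1064
11        W4         22    226    books       904
4         W5         26    234   garden       936
12        W3         29     56    books       224
7         W3         30     47    books       188
filter rows where warehouse == 'W4':
   warehouse  lead_days  stock category  stock_x4
9         W4          5    206     toys       824
5         W4         21    266     elec      1064
11        W4         22    226    books       904
Finally, min of column 'stock_x4' = 824.

824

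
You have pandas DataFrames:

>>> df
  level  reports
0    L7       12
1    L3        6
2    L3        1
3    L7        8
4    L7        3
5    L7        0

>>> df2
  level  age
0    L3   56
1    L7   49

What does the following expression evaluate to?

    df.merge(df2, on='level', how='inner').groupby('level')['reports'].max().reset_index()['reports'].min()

merge on 'level' (how='inner') → 6 rows:
  level  reports  age
0    L7       12   49
1    L3        6   56
2    L3        1   56
3    L7        8   49
4    L7        3   49
5    L7        0   49
group by level, max of reports:
level
L3     6
L7    12
Name: reports, dtype: int64
reset_index():
  level  reports
0    L3        6
1    L7       12
Reading off the min of column 'reports', we get 6.

6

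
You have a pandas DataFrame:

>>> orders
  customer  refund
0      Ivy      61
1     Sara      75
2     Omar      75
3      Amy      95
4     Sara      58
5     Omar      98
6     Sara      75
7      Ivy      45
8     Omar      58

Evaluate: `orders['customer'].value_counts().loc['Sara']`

value_counts of customer:
customer
Sara    3
Omar    3
Ivy     2
Amy     1
Name: count, dtype: int64

3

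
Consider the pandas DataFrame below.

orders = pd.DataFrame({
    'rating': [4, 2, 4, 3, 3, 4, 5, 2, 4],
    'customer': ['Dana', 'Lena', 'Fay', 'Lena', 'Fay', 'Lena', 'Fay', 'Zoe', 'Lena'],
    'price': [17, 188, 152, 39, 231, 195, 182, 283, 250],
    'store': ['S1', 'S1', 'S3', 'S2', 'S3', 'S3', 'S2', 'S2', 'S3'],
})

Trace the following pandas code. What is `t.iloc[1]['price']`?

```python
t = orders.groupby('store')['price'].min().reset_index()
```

group by store, min of price:
store
S1     17
S2     39
S3    152
Name: price, dtype: int64
reset_index():
  store  price
0    S1     17
1    S2     39
2    S3    152

39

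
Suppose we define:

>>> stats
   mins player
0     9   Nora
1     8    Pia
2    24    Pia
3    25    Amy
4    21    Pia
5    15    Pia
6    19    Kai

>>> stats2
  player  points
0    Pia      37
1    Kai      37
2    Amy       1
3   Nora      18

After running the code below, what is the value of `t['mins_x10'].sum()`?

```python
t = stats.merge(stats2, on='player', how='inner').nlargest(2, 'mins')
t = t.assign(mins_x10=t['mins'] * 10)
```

490

merge on 'player' (how='inner') → 7 rows:
   mins player  points
0     9   Nora      18
1     8    Pia      37
2    24    Pia      37
3    25    Amy       1
4    21    Pia      37
5    15    Pia      37
6    19    Kai      37
take 2 rows with largest mins:
   mins player  points
3    25    Amy       1
2    24    Pia      37
add column mins_x10 = t['mins'] * 10:
   mins player  points  mins_x10
3    25    Amy       1       250
2    24    Pia      37       240
Taking the sum of column 'mins_x10' gives 490.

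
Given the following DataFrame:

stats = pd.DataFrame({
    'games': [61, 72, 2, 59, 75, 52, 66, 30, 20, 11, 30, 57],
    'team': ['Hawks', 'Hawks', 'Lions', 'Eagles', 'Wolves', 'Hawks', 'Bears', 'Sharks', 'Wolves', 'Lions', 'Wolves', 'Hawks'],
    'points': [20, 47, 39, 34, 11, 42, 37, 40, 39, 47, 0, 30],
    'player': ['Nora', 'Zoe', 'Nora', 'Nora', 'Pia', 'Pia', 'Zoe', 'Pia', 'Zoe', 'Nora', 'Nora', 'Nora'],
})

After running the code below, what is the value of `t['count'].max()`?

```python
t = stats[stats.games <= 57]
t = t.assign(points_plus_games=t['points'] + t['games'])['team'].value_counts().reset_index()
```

filter rows where games <= 57:
    games    team  points player
2       2   Lions      39   Nora
5      52   Hawks      42    Pia
7      30  Sharks      40    Pia
8      20  Wolves      39    Zoe
9      11   Lions      47   Nora
10     30  Wolves       0   Nora
11     57   Hawks      30   Nora
add column points_plus_games = t['points'] + t['games']:
    games    team  points player  points_plus_games
2       2   Lions      39   Nora                 41
5      52   Hawks      42    Pia                 94
7      30  Sharks      40    Pia                 70
8      20  Wolves      39    Zoe                 59
9      11   Lions      47   Nora                 58
10     30  Wolves       0   Nora                 30
11     57   Hawks      30   Nora                 87
value_counts of team:
team
Lions     2
Hawks     2
Wolves    2
Sharks    1
Name: count, dtype: int64
reset_index():
     team  count
0   Lions      2
1   Hawks      2
2  Wolves      2
3  Sharks      1

2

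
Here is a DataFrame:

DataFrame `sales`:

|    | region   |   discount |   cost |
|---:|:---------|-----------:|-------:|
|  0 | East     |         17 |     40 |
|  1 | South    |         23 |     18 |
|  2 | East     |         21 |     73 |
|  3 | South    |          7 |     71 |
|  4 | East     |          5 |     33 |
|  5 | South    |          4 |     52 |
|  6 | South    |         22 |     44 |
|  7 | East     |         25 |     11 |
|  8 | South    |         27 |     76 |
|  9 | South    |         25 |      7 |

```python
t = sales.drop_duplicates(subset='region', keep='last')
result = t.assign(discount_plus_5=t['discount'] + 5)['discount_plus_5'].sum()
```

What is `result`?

60

drop duplicate region (keep=last):
  region  discount  cost
7   East        25    11
9  South        25     7
add column discount_plus_5 = t['discount'] + 5:
  region  discount  cost  discount_plus_5
7   East        25    11               30
9  South        25     7               30
sum of column 'discount_plus_5' → 60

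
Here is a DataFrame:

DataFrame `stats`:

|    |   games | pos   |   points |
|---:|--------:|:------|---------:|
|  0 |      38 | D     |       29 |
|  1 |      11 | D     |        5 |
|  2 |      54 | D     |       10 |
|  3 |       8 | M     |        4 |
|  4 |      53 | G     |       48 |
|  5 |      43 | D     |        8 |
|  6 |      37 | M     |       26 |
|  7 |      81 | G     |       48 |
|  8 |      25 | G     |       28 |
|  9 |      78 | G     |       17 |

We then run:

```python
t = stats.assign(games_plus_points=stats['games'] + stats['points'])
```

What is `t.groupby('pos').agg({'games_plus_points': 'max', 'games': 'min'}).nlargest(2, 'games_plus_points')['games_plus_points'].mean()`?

add column games_plus_points = stats['games'] + stats['points']:
   games pos  points  games_plus_points
0     38   D      29                 67
1     11   D       5                 16
2     54   D      10                 64
3      8   M       4                 12
4     53   G      48                101
5     43   D       8                 51
6     37   M      26                 63
7     81   G      48                129
8     25   G      28                 53
9     78   G      17                 95
group by pos: max(games_plus_points), min(games):
     games_plus_points  games
pos                          
D                   67     11
G                  129     25
M                   63      8
take 2 rows with largest games_plus_points:
     games_plus_points  games
pos                          
G                  129     25
D                   67     11
Then the mean of column 'games_plus_points': 98.0

98.0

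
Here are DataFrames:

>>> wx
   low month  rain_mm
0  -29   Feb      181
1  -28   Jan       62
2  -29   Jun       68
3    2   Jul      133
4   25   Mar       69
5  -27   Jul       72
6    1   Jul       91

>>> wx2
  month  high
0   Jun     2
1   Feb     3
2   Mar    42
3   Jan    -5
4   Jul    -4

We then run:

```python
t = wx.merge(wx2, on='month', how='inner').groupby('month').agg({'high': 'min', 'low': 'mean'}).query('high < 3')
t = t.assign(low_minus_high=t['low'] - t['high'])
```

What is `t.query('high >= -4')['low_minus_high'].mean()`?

-17.5

merge on 'month' (how='inner') → 7 rows:
   low month  rain_mm  high
0  -29   Feb      181     3
1  -28   Jan       62    -5
2  -29   Jun       68     2
3    2   Jul      133    -4
4   25   Mar       69    42
5  -27   Jul       72    -4
6    1   Jul       91    -4
group by month: min(high), mean(low):
       high   low
month            
Feb       3 -29.0
Jan      -5 -28.0
Jul      -4  -8.0
Jun       2 -29.0
Mar      42  25.0
filter rows where high < 3:
       high   low
month            
Jan      -5 -28.0
Jul      -4  -8.0
Jun       2 -29.0
add column low_minus_high = t['low'] - t['high']:
       high   low  low_minus_high
month                            
Jan      -5 -28.0           -23.0
Jul      -4  -8.0            -4.0
Jun       2 -29.0           -31.0
filter rows where high >= -4:
       high   low  low_minus_high
month                            
Jul      -4  -8.0            -4.0
Jun       2 -29.0           -31.0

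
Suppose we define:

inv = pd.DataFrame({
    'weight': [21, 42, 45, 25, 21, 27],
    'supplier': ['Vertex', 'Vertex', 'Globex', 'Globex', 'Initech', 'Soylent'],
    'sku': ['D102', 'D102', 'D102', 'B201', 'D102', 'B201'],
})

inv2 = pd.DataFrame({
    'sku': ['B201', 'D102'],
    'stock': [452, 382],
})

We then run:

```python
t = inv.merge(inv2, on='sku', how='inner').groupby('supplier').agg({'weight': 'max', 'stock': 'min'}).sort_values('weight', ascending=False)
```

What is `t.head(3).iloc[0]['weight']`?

45

merge on 'sku' (how='inner') → 6 rows:
   weight supplier   sku  stock
0      21   Vertex  D102    382
1      42   Vertex  D102    382
2      45   Globex  D102    382
3      25   Globex  B201    452
4      21  Initech  D102    382
5      27  Soylent  B201    452
group by supplier: max(weight), min(stock):
          weight  stock
supplier               
Globex        45    382
Initech       21    382
Soylent       27    452
Vertex        42    382
sort by weight descending:
          weight  stock
supplier               
Globex        45    382
Vertex        42    382
Soylent       27    452
Initech       21    382
take first 3 rows:
          weight  stock
supplier               
Globex        45    382
Vertex        42    382
Soylent       27    452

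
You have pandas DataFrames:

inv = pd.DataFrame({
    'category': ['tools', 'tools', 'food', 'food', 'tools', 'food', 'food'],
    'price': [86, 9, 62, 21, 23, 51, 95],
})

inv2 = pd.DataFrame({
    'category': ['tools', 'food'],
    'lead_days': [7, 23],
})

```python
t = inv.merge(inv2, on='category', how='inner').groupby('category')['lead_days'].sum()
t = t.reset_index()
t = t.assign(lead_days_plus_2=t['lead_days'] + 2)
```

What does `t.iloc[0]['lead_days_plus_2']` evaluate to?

94

merge on 'category' (how='inner') → 7 rows:
  category  price  lead_days
0    tools     86          7
1    tools      9          7
2     food     62         23
3     food     21         23
4    tools     23          7
5     food     51         23
6     food     95         23
group by category, sum of lead_days:
category
food     92
tools    21
Name: lead_days, dtype: int64
reset_index():
  category  lead_days
0     food         92
1    tools         21
add column lead_days_plus_2 = t['lead_days'] + 2:
  category  lead_days  lead_days_plus_2
0     food         92                94
1    tools         21                23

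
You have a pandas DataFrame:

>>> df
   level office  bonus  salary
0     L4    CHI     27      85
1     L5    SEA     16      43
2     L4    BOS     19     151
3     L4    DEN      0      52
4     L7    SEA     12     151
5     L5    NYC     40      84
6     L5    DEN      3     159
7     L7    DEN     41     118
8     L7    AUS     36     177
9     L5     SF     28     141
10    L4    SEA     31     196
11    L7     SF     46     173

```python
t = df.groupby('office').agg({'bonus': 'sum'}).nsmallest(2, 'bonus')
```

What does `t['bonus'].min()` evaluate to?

19

group by office, sum of bonus:
        bonus
office       
AUS        36
BOS        19
CHI        27
DEN        44
NYC        40
SEA        59
SF         74
take 2 rows with smallest bonus:
        bonus
office       
BOS        19
CHI        27
Taking the min of column 'bonus' gives 19.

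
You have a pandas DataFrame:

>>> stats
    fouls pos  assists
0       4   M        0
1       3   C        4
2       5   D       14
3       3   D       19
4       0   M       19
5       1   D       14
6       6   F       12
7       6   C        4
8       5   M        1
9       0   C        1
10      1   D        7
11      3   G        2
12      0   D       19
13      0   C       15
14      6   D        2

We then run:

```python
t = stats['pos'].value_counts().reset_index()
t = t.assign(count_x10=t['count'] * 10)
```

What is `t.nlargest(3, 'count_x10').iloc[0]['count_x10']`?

60

value_counts of pos:
pos
D    6
C    4
M    3
F    1
G    1
Name: count, dtype: int64
reset_index():
  pos  count
0   D      6
1   C      4
2   M      3
3   F      1
4   G      1
add column count_x10 = t['count'] * 10:
  pos  count  count_x10
0   D      6         60
1   C      4         40
2   M      3         30
3   F      1         10
4   G      1         10
take 3 rows with largest count_x10:
  pos  count  count_x10
0   D      6         60
1   C      4         40
2   M      3         30
Reading off the value at position 0, column 'count_x10', we get 60.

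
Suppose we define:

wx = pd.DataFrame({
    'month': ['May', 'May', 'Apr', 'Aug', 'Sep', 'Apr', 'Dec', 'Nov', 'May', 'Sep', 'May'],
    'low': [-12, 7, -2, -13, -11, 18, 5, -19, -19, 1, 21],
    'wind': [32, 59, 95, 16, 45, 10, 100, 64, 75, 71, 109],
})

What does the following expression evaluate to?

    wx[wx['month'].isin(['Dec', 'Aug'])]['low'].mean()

-4.0

filter rows where month in ['Dec', 'Aug']:
  month  low  wind
3   Aug  -13    16
6   Dec    5   100
The mean of column 'low' is -4.0.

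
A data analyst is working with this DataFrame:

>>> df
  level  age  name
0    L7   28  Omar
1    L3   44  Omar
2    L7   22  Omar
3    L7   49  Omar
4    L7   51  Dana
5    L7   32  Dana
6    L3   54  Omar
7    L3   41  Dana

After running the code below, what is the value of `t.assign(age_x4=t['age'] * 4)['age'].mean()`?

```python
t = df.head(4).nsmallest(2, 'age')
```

take first 4 rows:
  level  age  name
0    L7   28  Omar
1    L3   44  Omar
2    L7   22  Omar
3    L7   49  Omar
take 2 rows with smallest age:
  level  age  name
2    L7   22  Omar
0    L7   28  Omar
add column age_x4 = t['age'] * 4:
  level  age  name  age_x4
2    L7   22  Omar      88
0    L7   28  Omar     112
So mean() = 25.0.

25.0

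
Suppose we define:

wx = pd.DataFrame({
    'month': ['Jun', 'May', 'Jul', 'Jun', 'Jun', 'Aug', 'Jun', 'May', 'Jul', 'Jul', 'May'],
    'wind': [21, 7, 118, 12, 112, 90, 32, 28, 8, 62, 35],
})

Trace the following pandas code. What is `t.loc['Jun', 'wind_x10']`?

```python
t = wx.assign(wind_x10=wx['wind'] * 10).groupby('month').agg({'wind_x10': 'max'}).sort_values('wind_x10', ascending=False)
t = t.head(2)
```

1120

add column wind_x10 = wx['wind'] * 10:
   month  wind  wind_x10
0    Jun    21       210
1    May     7        70
2    Jul   118      1180
3    Jun    12       120
4    Jun   112      1120
5    Aug    90       900
6    Jun    32       320
7    May    28       280
8    Jul     8        80
9    Jul    62       620
10   May    35       350
group by month, max of wind_x10:
       wind_x10
month          
Aug         900
Jul        1180
Jun        1120
May         350
sort by wind_x10 descending:
       wind_x10
month          
Jul        1180
Jun        1120
Aug         900
May         350
take first 2 rows:
       wind_x10
month          
Jul        1180
Jun        1120
The value at row 'Jun', column 'wind_x10' is 1120.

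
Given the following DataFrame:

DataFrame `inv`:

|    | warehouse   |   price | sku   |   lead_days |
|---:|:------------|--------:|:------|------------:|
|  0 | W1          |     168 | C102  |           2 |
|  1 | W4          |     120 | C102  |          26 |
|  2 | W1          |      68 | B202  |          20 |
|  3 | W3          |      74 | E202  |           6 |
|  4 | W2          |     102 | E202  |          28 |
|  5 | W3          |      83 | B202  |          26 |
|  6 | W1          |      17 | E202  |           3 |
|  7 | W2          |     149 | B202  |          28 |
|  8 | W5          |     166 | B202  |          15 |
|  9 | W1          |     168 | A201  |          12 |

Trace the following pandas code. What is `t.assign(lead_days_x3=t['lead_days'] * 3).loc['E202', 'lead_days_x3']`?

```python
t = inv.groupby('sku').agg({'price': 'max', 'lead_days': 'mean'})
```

group by sku: max(price), mean(lead_days):
      price  lead_days
sku                   
A201    168  12.000000
B202    166  22.250000
C102    168  14.000000
E202    102  12.333333
add column lead_days_x3 = t['lead_days'] * 3:
      price  lead_days  lead_days_x3
sku                                 
A201    168  12.000000         36.00
B202    166  22.250000         66.75
C102    168  14.000000         42.00
E202    102  12.333333         37.00
So loc['E202', 'lead_days_x3'] = 37.0.

37.0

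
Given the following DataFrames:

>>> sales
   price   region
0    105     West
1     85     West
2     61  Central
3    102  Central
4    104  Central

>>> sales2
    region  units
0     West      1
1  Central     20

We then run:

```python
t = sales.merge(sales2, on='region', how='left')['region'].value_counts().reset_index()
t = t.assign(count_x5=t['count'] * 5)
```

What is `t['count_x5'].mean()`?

12.5

merge on 'region' (how='left') → 5 rows:
   price   region  units
0    105     West      1
1     85     West      1
2     61  Central     20
3    102  Central     20
4    104  Central     20
value_counts of region:
region
Central    3
West       2
Name: count, dtype: int64
reset_index():
    region  count
0  Central      3
1     West      2
add column count_x5 = t['count'] * 5:
    region  count  count_x5
0  Central      3        15
1     West      2        10
mean of column 'count_x5' → 12.5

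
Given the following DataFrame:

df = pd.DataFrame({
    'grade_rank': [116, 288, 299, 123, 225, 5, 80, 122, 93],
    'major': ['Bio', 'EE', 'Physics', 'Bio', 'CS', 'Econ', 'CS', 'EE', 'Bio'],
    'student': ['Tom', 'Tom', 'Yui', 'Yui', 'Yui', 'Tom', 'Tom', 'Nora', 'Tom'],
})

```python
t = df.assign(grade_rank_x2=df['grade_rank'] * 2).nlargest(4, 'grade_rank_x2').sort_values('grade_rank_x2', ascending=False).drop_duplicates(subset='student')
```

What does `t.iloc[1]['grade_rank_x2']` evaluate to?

576

add column grade_rank_x2 = df['grade_rank'] * 2:
   grade_rank    major student  grade_rank_x2
0         116      Bio     Tom            232
1         288       EE     Tom            576
2         299  Physics     Yui            598
3         123      Bio     Yui            246
4         225       CS     Yui            450
5           5     Econ     Tom             10
6          80       CS     Tom            160
7         122       EE    Nora            244
8          93      Bio     Tom            186
take 4 rows with largest grade_rank_x2:
   grade_rank    major student  grade_rank_x2
2         299  Physics     Yui            598
1         288       EE     Tom            576
4         225       CS     Yui            450
3         123      Bio     Yui            246
sort by grade_rank_x2 descending:
   grade_rank    major student  grade_rank_x2
2         299  Physics     Yui            598
1         288       EE     Tom            576
4         225       CS     Yui            450
3         123      Bio     Yui            246
drop duplicate student (keep=first):
   grade_rank    major student  grade_rank_x2
2         299  Physics     Yui            598
1         288       EE     Tom            576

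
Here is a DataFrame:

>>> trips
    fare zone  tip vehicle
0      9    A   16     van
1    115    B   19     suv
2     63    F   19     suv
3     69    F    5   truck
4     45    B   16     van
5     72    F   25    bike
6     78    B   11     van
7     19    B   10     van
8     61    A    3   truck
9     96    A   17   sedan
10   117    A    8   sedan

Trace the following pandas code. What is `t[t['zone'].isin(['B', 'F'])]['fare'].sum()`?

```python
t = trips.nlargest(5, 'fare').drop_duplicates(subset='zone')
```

take 5 rows with largest fare:
    fare zone  tip vehicle
10   117    A    8   sedan
1    115    B   19     suv
9     96    A   17   sedan
6     78    B   11     van
5     72    F   25    bike
drop duplicate zone (keep=first):
    fare zone  tip vehicle
10   117    A    8   sedan
1    115    B   19     suv
5     72    F   25    bike
filter rows where zone in ['B', 'F']:
   fare zone  tip vehicle
1   115    B   19     suv
5    72    F   25    bike
Finally, sum of column 'fare' = 187.

187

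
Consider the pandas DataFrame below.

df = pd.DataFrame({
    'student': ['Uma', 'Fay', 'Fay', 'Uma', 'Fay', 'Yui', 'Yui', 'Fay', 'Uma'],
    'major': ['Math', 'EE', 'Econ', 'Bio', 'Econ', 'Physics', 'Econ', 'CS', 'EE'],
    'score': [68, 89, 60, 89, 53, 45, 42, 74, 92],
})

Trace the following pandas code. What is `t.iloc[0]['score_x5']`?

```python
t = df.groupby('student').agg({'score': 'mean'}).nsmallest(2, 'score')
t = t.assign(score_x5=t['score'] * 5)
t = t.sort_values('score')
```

group by student, mean of score:
         score
student       
Fay       69.0
Uma       83.0
Yui       43.5
take 2 rows with smallest score:
         score
student       
Yui       43.5
Fay       69.0
add column score_x5 = t['score'] * 5:
         score  score_x5
student                 
Yui       43.5     217.5
Fay       69.0     345.0
sort by score:
         score  score_x5
student                 
Yui       43.5     217.5
Fay       69.0     345.0

217.5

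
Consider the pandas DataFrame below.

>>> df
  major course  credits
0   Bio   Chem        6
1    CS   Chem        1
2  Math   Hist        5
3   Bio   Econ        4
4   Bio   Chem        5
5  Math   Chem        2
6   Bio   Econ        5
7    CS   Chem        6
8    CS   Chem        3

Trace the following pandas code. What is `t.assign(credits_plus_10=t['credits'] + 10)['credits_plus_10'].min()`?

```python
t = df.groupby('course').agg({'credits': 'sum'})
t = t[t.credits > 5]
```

group by course, sum of credits:
        credits
course         
Chem         23
Econ          9
Hist          5
filter rows where credits > 5:
        credits
course         
Chem         23
Econ          9
add column credits_plus_10 = t['credits'] + 10:
        credits  credits_plus_10
course                          
Chem         23               33
Econ          9               19
So min() = 19.

19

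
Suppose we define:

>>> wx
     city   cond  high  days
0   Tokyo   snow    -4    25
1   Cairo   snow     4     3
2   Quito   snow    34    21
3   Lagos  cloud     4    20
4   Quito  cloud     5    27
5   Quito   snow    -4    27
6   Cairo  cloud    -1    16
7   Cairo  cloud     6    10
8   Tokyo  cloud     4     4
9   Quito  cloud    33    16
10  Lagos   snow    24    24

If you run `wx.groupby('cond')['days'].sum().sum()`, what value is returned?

193

group by cond, sum of days:
cond
cloud     93
snow     100
Name: days, dtype: int64
Taking the sum of the resulting series gives 193.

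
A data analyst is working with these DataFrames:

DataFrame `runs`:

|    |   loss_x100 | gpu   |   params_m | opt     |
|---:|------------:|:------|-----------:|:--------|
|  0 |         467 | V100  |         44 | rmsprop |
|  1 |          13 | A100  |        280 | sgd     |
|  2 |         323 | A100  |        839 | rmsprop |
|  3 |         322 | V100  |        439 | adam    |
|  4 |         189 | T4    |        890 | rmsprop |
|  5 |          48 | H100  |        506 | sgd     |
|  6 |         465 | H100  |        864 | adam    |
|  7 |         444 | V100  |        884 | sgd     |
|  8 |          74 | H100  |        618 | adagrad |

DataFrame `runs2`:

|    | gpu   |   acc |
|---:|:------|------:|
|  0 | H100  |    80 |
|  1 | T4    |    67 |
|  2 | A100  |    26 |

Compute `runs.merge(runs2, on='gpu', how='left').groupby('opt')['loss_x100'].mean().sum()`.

962.166666667

merge on 'gpu' (how='left') → 9 rows:
   loss_x100   gpu  params_m      opt   acc
0        467  V100        44  rmsprop   NaN
1         13  A100       280      sgd  26.0
2        323  A100       839  rmsprop  26.0
3        322  V100       439     adam   NaN
4        189    T4       890  rmsprop  67.0
5         48  H100       506      sgd  80.0
6        465  H100       864     adam  80.0
7        444  V100       884      sgd   NaN
8         74  H100       618  adagrad  80.0
group by opt, mean of loss_x100:
opt
adagrad     74.000000
adam       393.500000
rmsprop    326.333333
sgd        168.333333
Name: loss_x100, dtype: float64
The sum of the resulting series is 962.166666667.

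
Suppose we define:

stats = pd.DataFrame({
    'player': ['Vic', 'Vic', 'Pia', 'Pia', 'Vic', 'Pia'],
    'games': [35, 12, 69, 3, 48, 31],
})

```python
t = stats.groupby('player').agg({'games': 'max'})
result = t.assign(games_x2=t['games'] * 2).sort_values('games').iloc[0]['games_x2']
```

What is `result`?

group by player, max of games:
        games
player       
Pia        69
Vic        48
add column games_x2 = t['games'] * 2:
        games  games_x2
player                 
Pia        69       138
Vic        48        96
sort by games:
        games  games_x2
player                 
Vic        48        96
Pia        69       138
Then the value at position 0, column 'games_x2': 96

96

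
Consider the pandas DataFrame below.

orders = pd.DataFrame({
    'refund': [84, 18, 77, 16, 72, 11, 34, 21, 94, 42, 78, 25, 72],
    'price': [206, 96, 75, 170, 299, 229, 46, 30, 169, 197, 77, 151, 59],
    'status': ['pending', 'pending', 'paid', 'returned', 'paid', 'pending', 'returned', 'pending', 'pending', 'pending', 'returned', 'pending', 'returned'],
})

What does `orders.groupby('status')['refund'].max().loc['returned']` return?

group by status, max of refund:
status
paid        77
pending     94
returned    78
Name: refund, dtype: int64
Hence 78.

78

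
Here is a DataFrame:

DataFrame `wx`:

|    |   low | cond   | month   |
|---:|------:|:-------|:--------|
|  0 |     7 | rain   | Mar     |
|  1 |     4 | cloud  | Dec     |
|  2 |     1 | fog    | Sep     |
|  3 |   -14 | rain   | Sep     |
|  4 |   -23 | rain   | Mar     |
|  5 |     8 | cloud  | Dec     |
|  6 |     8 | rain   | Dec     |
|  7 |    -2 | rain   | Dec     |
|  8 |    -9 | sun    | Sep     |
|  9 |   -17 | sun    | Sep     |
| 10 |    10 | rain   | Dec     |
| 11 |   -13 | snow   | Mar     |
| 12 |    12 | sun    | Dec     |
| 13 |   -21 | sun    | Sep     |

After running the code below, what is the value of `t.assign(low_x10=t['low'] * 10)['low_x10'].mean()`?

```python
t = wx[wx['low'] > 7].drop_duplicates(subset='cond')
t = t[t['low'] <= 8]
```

80.0

filter rows where low > 7:
    low   cond month
5     8  cloud   Dec
6     8   rain   Dec
10   10   rain   Dec
12   12    sun   Dec
drop duplicate cond (keep=first):
    low   cond month
5     8  cloud   Dec
6     8   rain   Dec
12   12    sun   Dec
filter rows where low <= 8:
   low   cond month
5    8  cloud   Dec
6    8   rain   Dec
add column low_x10 = t['low'] * 10:
   low   cond month  low_x10
5    8  cloud   Dec       80
6    8   rain   Dec       80
Reading off the mean of column 'low_x10', we get 80.0.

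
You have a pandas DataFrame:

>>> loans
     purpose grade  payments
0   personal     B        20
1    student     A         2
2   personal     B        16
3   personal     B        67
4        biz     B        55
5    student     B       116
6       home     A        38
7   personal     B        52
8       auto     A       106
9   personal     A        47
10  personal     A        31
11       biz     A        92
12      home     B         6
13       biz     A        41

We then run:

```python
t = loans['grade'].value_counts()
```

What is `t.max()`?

7

value_counts of grade:
grade
B    7
A    7
Name: count, dtype: int64
max of the resulting series → 7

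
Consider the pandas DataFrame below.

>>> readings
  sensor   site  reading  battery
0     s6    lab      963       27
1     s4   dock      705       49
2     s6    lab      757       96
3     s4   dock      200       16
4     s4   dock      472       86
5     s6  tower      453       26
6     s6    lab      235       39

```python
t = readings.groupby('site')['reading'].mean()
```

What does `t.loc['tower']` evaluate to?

453.0

group by site, mean of reading:
site
dock     459.000000
lab      651.666667
tower    453.000000
Name: reading, dtype: float64
The value at index 'tower' is 453.0.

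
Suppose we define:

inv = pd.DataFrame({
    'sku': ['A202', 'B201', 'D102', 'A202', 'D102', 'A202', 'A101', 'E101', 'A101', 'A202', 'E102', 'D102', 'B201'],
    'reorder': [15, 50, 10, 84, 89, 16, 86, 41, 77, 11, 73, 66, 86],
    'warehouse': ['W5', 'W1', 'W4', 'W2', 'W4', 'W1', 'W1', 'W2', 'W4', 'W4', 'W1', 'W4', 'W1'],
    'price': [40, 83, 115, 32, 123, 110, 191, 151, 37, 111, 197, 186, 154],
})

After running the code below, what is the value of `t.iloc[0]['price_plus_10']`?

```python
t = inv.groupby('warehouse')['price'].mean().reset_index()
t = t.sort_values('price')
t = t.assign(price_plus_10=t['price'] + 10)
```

group by warehouse, mean of price:
warehouse
W1    147.0
W2     91.5
W4    114.4
W5     40.0
Name: price, dtype: float64
reset_index():
  warehouse  price
0        W1  147.0
1        W2   91.5
2        W4  114.4
3        W5   40.0
sort by price:
  warehouse  price
3        W5   40.0
1        W2   91.5
2        W4  114.4
0        W1  147.0
add column price_plus_10 = t['price'] + 10:
  warehouse  price  price_plus_10
3        W5   40.0           50.0
1        W2   91.5          101.5
2        W4  114.4          124.4
0        W1  147.0          157.0
Reading off the value at position 0, column 'price_plus_10', we get 50.0.

50.0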